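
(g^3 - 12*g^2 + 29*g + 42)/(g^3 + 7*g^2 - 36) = (g^3 - 12*g^2 + 29*g + 42)/(g^3 + 7*g^2 - 36)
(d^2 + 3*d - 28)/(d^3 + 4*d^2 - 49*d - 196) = (d - 4)/(d^2 - 3*d - 28)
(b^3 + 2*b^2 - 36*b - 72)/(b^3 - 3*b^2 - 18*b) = (b^2 + 8*b + 12)/(b*(b + 3))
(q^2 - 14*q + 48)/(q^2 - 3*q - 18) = (q - 8)/(q + 3)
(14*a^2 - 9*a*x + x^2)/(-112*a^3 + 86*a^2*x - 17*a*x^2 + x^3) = 1/(-8*a + x)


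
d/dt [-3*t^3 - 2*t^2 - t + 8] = -9*t^2 - 4*t - 1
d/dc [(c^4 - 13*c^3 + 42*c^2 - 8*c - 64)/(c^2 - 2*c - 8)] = (2*c^3 - 3*c^2 - 36*c - 4)/(c^2 + 4*c + 4)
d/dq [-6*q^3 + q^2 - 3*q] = -18*q^2 + 2*q - 3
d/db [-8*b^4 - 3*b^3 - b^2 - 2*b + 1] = -32*b^3 - 9*b^2 - 2*b - 2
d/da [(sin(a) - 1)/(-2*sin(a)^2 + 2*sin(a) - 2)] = (sin(a) - 2)*sin(a)*cos(a)/(2*(sin(a)^2 - sin(a) + 1)^2)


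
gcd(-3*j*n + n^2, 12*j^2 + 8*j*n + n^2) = 1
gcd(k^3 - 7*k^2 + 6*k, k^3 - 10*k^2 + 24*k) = k^2 - 6*k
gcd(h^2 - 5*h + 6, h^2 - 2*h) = h - 2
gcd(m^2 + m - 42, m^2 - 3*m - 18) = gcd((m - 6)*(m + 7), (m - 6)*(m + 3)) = m - 6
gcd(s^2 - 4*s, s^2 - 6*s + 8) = s - 4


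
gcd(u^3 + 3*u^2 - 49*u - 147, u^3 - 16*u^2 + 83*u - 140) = u - 7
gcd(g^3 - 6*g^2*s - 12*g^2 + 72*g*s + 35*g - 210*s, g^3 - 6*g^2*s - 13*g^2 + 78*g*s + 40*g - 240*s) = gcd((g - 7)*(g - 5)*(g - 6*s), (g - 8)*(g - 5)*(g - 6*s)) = -g^2 + 6*g*s + 5*g - 30*s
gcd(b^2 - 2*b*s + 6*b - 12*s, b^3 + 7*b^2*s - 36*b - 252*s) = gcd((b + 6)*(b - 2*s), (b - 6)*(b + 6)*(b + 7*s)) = b + 6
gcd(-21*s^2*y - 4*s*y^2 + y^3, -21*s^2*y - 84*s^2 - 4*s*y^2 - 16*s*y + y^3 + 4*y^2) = -21*s^2 - 4*s*y + y^2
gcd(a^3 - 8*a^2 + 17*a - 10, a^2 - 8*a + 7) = a - 1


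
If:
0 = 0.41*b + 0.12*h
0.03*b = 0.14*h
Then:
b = 0.00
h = 0.00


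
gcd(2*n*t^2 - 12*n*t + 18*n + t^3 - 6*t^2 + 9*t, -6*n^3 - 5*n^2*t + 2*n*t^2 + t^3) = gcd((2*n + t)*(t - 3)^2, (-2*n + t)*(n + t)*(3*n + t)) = 1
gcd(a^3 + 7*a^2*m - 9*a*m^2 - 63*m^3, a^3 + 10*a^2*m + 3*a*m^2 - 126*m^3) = a^2 + 4*a*m - 21*m^2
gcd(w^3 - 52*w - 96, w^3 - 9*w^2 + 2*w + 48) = w^2 - 6*w - 16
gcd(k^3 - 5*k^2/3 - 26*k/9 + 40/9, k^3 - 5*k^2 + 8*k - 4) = k - 2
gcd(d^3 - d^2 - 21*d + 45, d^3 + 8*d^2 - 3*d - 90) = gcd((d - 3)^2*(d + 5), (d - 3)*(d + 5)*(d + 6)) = d^2 + 2*d - 15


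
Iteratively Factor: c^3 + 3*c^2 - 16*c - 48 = (c + 3)*(c^2 - 16) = (c + 3)*(c + 4)*(c - 4)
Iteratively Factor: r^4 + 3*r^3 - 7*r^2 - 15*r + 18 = (r + 3)*(r^3 - 7*r + 6) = (r - 2)*(r + 3)*(r^2 + 2*r - 3) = (r - 2)*(r + 3)^2*(r - 1)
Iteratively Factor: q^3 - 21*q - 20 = (q - 5)*(q^2 + 5*q + 4) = (q - 5)*(q + 1)*(q + 4)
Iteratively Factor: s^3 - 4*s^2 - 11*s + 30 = (s - 5)*(s^2 + s - 6) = (s - 5)*(s + 3)*(s - 2)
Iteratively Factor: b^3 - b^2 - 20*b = (b + 4)*(b^2 - 5*b) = (b - 5)*(b + 4)*(b)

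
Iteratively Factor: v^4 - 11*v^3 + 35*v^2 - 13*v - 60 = (v + 1)*(v^3 - 12*v^2 + 47*v - 60) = (v - 4)*(v + 1)*(v^2 - 8*v + 15) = (v - 4)*(v - 3)*(v + 1)*(v - 5)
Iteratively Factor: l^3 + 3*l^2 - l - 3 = (l + 3)*(l^2 - 1) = (l + 1)*(l + 3)*(l - 1)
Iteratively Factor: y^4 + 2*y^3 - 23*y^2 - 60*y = (y + 4)*(y^3 - 2*y^2 - 15*y) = y*(y + 4)*(y^2 - 2*y - 15) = y*(y + 3)*(y + 4)*(y - 5)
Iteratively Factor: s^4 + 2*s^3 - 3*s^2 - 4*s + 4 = (s - 1)*(s^3 + 3*s^2 - 4) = (s - 1)^2*(s^2 + 4*s + 4) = (s - 1)^2*(s + 2)*(s + 2)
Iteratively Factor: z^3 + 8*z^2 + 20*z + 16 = (z + 4)*(z^2 + 4*z + 4) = (z + 2)*(z + 4)*(z + 2)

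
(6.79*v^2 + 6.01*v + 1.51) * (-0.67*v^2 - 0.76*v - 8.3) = -4.5493*v^4 - 9.1871*v^3 - 61.9363*v^2 - 51.0306*v - 12.533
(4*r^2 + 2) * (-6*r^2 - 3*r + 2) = -24*r^4 - 12*r^3 - 4*r^2 - 6*r + 4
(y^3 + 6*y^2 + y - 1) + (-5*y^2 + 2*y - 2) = y^3 + y^2 + 3*y - 3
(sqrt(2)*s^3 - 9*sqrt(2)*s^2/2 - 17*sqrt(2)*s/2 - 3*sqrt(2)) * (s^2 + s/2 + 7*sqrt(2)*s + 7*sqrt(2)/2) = sqrt(2)*s^5 - 4*sqrt(2)*s^4 + 14*s^4 - 56*s^3 - 43*sqrt(2)*s^3/4 - 301*s^2/2 - 29*sqrt(2)*s^2/4 - 203*s/2 - 3*sqrt(2)*s/2 - 21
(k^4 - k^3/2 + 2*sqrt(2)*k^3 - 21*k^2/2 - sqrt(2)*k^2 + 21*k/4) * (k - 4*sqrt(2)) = k^5 - 2*sqrt(2)*k^4 - k^4/2 - 53*k^3/2 + sqrt(2)*k^3 + 53*k^2/4 + 42*sqrt(2)*k^2 - 21*sqrt(2)*k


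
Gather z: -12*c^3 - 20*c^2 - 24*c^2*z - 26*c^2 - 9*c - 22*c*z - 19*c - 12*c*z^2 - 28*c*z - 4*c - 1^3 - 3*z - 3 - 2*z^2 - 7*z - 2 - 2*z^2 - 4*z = -12*c^3 - 46*c^2 - 32*c + z^2*(-12*c - 4) + z*(-24*c^2 - 50*c - 14) - 6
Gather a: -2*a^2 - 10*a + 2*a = -2*a^2 - 8*a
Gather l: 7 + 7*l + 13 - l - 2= 6*l + 18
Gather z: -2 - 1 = -3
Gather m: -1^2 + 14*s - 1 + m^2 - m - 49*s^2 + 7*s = m^2 - m - 49*s^2 + 21*s - 2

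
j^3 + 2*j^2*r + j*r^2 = j*(j + r)^2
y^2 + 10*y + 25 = (y + 5)^2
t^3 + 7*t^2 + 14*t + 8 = (t + 1)*(t + 2)*(t + 4)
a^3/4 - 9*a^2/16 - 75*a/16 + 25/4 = (a/4 + 1)*(a - 5)*(a - 5/4)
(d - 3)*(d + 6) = d^2 + 3*d - 18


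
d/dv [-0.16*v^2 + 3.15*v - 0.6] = 3.15 - 0.32*v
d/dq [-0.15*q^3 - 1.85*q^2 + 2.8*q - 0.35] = -0.45*q^2 - 3.7*q + 2.8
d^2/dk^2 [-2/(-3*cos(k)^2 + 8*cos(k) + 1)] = 4*(18*sin(k)^4 - 47*sin(k)^2 + 41*cos(k) - 9*cos(3*k) - 38)/(3*sin(k)^2 + 8*cos(k) - 2)^3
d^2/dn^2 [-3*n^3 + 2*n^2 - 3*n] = 4 - 18*n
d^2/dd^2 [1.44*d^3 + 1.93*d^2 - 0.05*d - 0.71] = 8.64*d + 3.86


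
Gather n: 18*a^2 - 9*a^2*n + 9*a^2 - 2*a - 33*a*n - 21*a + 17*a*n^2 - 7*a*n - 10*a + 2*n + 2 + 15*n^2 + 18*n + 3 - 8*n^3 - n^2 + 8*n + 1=27*a^2 - 33*a - 8*n^3 + n^2*(17*a + 14) + n*(-9*a^2 - 40*a + 28) + 6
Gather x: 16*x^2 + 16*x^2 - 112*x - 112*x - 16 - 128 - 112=32*x^2 - 224*x - 256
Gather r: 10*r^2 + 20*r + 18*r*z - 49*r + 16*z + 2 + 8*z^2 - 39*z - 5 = 10*r^2 + r*(18*z - 29) + 8*z^2 - 23*z - 3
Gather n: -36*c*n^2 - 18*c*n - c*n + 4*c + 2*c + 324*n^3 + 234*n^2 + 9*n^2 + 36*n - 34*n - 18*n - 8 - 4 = 6*c + 324*n^3 + n^2*(243 - 36*c) + n*(-19*c - 16) - 12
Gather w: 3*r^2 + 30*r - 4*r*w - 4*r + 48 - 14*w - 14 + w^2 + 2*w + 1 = 3*r^2 + 26*r + w^2 + w*(-4*r - 12) + 35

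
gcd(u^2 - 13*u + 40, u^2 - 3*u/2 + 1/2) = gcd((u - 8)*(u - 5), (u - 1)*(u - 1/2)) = 1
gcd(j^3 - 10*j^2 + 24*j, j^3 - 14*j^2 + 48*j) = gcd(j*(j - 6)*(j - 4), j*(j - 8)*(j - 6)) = j^2 - 6*j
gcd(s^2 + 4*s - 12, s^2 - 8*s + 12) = s - 2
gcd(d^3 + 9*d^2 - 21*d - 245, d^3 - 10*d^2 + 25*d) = d - 5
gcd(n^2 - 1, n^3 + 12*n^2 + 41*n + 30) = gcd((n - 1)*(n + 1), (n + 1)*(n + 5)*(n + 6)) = n + 1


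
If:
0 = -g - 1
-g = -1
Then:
No Solution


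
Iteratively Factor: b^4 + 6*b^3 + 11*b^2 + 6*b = (b + 3)*(b^3 + 3*b^2 + 2*b) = (b + 2)*(b + 3)*(b^2 + b) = b*(b + 2)*(b + 3)*(b + 1)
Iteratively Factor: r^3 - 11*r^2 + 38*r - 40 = (r - 5)*(r^2 - 6*r + 8) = (r - 5)*(r - 2)*(r - 4)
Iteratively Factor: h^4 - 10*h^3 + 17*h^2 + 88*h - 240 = (h - 4)*(h^3 - 6*h^2 - 7*h + 60) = (h - 5)*(h - 4)*(h^2 - h - 12) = (h - 5)*(h - 4)*(h + 3)*(h - 4)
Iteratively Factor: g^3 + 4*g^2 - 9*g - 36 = (g + 3)*(g^2 + g - 12) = (g - 3)*(g + 3)*(g + 4)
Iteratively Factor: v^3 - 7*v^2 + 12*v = (v - 3)*(v^2 - 4*v) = v*(v - 3)*(v - 4)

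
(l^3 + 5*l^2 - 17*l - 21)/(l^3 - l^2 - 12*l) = (-l^3 - 5*l^2 + 17*l + 21)/(l*(-l^2 + l + 12))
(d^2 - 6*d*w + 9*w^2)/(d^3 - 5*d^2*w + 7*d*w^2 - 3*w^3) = (d - 3*w)/(d^2 - 2*d*w + w^2)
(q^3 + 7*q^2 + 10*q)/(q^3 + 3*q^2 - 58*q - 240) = q*(q + 2)/(q^2 - 2*q - 48)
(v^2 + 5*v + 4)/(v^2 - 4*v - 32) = (v + 1)/(v - 8)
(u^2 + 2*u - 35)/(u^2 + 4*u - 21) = (u - 5)/(u - 3)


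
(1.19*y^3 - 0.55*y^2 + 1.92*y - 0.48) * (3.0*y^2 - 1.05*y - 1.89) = 3.57*y^5 - 2.8995*y^4 + 4.0884*y^3 - 2.4165*y^2 - 3.1248*y + 0.9072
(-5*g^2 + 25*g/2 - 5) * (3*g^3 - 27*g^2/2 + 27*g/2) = -15*g^5 + 105*g^4 - 1005*g^3/4 + 945*g^2/4 - 135*g/2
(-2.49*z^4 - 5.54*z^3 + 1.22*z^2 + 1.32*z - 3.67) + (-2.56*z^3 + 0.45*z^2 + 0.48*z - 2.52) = -2.49*z^4 - 8.1*z^3 + 1.67*z^2 + 1.8*z - 6.19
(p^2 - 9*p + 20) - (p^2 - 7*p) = 20 - 2*p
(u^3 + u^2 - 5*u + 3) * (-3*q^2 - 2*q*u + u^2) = -3*q^2*u^3 - 3*q^2*u^2 + 15*q^2*u - 9*q^2 - 2*q*u^4 - 2*q*u^3 + 10*q*u^2 - 6*q*u + u^5 + u^4 - 5*u^3 + 3*u^2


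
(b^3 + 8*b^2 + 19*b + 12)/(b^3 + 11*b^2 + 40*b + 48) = (b + 1)/(b + 4)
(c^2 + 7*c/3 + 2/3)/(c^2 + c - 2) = (c + 1/3)/(c - 1)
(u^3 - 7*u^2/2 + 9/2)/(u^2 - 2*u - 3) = u - 3/2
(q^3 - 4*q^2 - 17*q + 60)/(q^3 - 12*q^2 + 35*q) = (q^2 + q - 12)/(q*(q - 7))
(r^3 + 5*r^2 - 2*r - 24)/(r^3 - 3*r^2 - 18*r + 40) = (r + 3)/(r - 5)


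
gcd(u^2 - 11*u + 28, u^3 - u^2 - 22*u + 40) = u - 4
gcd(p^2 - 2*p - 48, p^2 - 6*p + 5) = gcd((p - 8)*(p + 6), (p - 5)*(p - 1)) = 1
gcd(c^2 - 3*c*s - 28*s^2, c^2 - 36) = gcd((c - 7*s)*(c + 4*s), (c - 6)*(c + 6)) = 1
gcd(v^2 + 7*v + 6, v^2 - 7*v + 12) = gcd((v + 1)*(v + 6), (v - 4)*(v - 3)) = 1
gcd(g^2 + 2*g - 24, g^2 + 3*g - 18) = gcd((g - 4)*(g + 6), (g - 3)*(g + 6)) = g + 6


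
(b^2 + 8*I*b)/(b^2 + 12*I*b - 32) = b/(b + 4*I)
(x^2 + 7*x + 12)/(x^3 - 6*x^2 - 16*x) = (x^2 + 7*x + 12)/(x*(x^2 - 6*x - 16))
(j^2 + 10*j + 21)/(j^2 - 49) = (j + 3)/(j - 7)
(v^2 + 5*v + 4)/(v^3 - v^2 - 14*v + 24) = (v + 1)/(v^2 - 5*v + 6)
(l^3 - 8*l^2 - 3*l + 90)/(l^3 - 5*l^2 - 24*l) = (l^2 - 11*l + 30)/(l*(l - 8))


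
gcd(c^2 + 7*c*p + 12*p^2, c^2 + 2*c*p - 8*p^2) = c + 4*p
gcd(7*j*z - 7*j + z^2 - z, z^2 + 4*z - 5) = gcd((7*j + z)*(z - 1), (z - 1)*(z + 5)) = z - 1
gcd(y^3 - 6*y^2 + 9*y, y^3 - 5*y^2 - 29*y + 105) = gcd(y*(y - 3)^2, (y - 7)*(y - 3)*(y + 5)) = y - 3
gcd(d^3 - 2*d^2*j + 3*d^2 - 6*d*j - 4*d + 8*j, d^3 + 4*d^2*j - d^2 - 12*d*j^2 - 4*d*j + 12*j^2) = d^2 - 2*d*j - d + 2*j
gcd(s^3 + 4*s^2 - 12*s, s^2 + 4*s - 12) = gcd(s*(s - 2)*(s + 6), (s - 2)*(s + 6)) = s^2 + 4*s - 12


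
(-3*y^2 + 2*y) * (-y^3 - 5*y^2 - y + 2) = 3*y^5 + 13*y^4 - 7*y^3 - 8*y^2 + 4*y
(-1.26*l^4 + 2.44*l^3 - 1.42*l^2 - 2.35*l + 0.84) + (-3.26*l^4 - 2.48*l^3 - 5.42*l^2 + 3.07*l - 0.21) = -4.52*l^4 - 0.04*l^3 - 6.84*l^2 + 0.72*l + 0.63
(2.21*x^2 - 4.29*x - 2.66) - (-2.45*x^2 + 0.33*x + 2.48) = 4.66*x^2 - 4.62*x - 5.14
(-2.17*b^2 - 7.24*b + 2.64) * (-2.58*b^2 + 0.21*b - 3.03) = 5.5986*b^4 + 18.2235*b^3 - 1.7565*b^2 + 22.4916*b - 7.9992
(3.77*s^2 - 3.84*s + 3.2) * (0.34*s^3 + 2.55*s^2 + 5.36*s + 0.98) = 1.2818*s^5 + 8.3079*s^4 + 11.5032*s^3 - 8.7278*s^2 + 13.3888*s + 3.136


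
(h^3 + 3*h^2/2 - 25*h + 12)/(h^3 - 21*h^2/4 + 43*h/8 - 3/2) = 4*(h + 6)/(4*h - 3)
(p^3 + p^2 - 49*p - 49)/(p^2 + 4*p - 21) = (p^2 - 6*p - 7)/(p - 3)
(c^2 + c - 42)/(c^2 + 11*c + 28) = (c - 6)/(c + 4)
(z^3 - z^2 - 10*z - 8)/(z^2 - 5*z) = (z^3 - z^2 - 10*z - 8)/(z*(z - 5))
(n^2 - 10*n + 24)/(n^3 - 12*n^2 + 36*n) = (n - 4)/(n*(n - 6))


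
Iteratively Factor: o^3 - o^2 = (o)*(o^2 - o) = o^2*(o - 1)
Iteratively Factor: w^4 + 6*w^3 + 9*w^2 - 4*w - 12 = (w + 3)*(w^3 + 3*w^2 - 4) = (w - 1)*(w + 3)*(w^2 + 4*w + 4) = (w - 1)*(w + 2)*(w + 3)*(w + 2)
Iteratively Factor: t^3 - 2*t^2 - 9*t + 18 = (t + 3)*(t^2 - 5*t + 6) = (t - 3)*(t + 3)*(t - 2)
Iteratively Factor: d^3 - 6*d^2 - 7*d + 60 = (d + 3)*(d^2 - 9*d + 20) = (d - 4)*(d + 3)*(d - 5)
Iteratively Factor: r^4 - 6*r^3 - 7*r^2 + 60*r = (r - 5)*(r^3 - r^2 - 12*r) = (r - 5)*(r - 4)*(r^2 + 3*r) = (r - 5)*(r - 4)*(r + 3)*(r)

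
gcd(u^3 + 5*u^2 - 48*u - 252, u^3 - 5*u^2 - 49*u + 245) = u - 7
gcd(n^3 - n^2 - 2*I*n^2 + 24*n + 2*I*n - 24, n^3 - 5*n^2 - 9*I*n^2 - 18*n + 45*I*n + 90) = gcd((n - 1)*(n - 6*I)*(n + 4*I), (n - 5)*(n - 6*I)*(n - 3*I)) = n - 6*I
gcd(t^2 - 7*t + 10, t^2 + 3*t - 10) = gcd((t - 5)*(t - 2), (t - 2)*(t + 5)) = t - 2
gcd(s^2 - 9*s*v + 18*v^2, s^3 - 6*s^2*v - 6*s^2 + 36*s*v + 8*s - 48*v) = s - 6*v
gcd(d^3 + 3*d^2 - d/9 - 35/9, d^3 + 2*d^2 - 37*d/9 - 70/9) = d^2 + 4*d + 35/9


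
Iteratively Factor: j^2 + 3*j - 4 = (j + 4)*(j - 1)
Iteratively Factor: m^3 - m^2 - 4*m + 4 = (m - 1)*(m^2 - 4) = (m - 1)*(m + 2)*(m - 2)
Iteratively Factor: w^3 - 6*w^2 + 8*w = (w - 4)*(w^2 - 2*w) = (w - 4)*(w - 2)*(w)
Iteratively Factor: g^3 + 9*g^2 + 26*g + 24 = (g + 3)*(g^2 + 6*g + 8) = (g + 2)*(g + 3)*(g + 4)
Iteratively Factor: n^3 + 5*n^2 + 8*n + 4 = (n + 1)*(n^2 + 4*n + 4) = (n + 1)*(n + 2)*(n + 2)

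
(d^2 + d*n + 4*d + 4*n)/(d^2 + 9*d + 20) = (d + n)/(d + 5)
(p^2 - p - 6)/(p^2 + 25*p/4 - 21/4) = 4*(p^2 - p - 6)/(4*p^2 + 25*p - 21)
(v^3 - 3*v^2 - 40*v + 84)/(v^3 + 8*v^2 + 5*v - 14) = (v^3 - 3*v^2 - 40*v + 84)/(v^3 + 8*v^2 + 5*v - 14)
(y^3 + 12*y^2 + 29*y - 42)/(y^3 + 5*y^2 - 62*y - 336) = (y - 1)/(y - 8)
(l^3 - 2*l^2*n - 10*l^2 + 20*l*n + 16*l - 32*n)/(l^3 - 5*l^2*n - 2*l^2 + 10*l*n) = (l^2 - 2*l*n - 8*l + 16*n)/(l*(l - 5*n))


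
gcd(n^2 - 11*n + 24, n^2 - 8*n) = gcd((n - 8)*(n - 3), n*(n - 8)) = n - 8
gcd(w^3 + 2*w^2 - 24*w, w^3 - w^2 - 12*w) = w^2 - 4*w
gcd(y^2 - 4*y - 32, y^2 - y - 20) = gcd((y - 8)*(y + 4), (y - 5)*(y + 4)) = y + 4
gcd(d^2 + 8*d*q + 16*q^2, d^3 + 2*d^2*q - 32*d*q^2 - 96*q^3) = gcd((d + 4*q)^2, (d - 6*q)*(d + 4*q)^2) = d^2 + 8*d*q + 16*q^2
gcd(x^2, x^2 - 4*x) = x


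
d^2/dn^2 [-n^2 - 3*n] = -2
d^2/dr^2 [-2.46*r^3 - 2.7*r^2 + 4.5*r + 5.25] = -14.76*r - 5.4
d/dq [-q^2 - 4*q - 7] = -2*q - 4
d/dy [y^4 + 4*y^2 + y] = 4*y^3 + 8*y + 1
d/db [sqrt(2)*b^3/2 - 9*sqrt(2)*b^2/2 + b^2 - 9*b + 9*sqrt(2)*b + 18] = 3*sqrt(2)*b^2/2 - 9*sqrt(2)*b + 2*b - 9 + 9*sqrt(2)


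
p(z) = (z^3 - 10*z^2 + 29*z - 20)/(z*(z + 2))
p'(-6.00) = -2.66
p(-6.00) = -32.08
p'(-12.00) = 0.44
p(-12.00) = -29.47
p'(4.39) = -0.02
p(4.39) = -0.03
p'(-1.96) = -39371.40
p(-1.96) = 1566.14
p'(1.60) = 0.05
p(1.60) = 0.85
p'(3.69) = -0.21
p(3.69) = 0.05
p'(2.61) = -0.50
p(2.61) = 0.44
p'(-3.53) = -25.11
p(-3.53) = -53.87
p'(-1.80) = -1570.91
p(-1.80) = 306.76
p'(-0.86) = -33.96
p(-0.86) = 54.03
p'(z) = (3*z^2 - 20*z + 29)/(z*(z + 2)) - (z^3 - 10*z^2 + 29*z - 20)/(z*(z + 2)^2) - (z^3 - 10*z^2 + 29*z - 20)/(z^2*(z + 2)) = (z^4 + 4*z^3 - 49*z^2 + 40*z + 40)/(z^2*(z^2 + 4*z + 4))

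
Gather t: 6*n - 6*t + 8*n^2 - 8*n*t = 8*n^2 + 6*n + t*(-8*n - 6)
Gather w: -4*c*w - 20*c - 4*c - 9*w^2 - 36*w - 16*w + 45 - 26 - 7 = -24*c - 9*w^2 + w*(-4*c - 52) + 12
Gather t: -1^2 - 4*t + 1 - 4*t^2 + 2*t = -4*t^2 - 2*t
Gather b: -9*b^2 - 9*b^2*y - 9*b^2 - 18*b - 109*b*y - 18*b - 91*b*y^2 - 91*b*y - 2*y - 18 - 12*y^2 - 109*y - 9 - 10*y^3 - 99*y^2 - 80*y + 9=b^2*(-9*y - 18) + b*(-91*y^2 - 200*y - 36) - 10*y^3 - 111*y^2 - 191*y - 18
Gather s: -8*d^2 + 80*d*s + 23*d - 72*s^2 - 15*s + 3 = -8*d^2 + 23*d - 72*s^2 + s*(80*d - 15) + 3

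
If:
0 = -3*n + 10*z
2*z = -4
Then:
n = -20/3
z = -2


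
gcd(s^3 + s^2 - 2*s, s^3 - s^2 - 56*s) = s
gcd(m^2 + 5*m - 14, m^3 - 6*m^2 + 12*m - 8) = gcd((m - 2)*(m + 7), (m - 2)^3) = m - 2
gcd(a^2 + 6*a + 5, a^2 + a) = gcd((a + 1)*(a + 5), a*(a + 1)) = a + 1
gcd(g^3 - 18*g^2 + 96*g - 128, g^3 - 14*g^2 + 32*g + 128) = g^2 - 16*g + 64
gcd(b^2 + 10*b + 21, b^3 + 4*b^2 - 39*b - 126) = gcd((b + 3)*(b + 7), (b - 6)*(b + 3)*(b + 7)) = b^2 + 10*b + 21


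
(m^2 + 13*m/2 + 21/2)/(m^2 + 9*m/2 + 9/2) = (2*m + 7)/(2*m + 3)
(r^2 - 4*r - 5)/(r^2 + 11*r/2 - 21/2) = 2*(r^2 - 4*r - 5)/(2*r^2 + 11*r - 21)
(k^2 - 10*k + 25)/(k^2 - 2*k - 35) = (-k^2 + 10*k - 25)/(-k^2 + 2*k + 35)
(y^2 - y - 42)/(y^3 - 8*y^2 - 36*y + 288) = (y - 7)/(y^2 - 14*y + 48)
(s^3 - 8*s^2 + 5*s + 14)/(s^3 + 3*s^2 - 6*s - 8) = (s - 7)/(s + 4)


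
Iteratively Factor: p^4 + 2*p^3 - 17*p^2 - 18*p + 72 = (p - 2)*(p^3 + 4*p^2 - 9*p - 36) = (p - 2)*(p + 3)*(p^2 + p - 12) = (p - 2)*(p + 3)*(p + 4)*(p - 3)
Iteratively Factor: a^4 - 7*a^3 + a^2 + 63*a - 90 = (a - 3)*(a^3 - 4*a^2 - 11*a + 30) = (a - 5)*(a - 3)*(a^2 + a - 6) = (a - 5)*(a - 3)*(a - 2)*(a + 3)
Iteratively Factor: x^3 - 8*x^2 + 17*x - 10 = (x - 5)*(x^2 - 3*x + 2) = (x - 5)*(x - 1)*(x - 2)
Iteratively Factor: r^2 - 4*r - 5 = (r - 5)*(r + 1)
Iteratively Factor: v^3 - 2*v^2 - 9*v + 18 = (v - 2)*(v^2 - 9) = (v - 2)*(v + 3)*(v - 3)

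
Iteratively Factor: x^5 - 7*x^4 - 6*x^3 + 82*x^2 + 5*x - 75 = (x - 1)*(x^4 - 6*x^3 - 12*x^2 + 70*x + 75) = (x - 5)*(x - 1)*(x^3 - x^2 - 17*x - 15) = (x - 5)*(x - 1)*(x + 3)*(x^2 - 4*x - 5) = (x - 5)^2*(x - 1)*(x + 3)*(x + 1)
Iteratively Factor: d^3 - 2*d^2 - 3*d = (d)*(d^2 - 2*d - 3) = d*(d + 1)*(d - 3)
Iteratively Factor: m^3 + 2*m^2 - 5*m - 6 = (m - 2)*(m^2 + 4*m + 3) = (m - 2)*(m + 3)*(m + 1)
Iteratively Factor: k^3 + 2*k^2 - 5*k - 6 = (k - 2)*(k^2 + 4*k + 3) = (k - 2)*(k + 3)*(k + 1)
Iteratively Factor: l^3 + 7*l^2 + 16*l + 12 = (l + 3)*(l^2 + 4*l + 4) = (l + 2)*(l + 3)*(l + 2)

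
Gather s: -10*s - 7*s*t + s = s*(-7*t - 9)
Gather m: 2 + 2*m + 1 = 2*m + 3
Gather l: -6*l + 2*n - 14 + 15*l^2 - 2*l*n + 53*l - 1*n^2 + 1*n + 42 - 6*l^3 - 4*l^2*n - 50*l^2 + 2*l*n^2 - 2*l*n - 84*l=-6*l^3 + l^2*(-4*n - 35) + l*(2*n^2 - 4*n - 37) - n^2 + 3*n + 28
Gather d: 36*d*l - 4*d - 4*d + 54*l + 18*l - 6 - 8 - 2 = d*(36*l - 8) + 72*l - 16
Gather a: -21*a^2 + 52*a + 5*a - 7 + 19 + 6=-21*a^2 + 57*a + 18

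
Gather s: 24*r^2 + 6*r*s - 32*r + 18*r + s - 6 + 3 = 24*r^2 - 14*r + s*(6*r + 1) - 3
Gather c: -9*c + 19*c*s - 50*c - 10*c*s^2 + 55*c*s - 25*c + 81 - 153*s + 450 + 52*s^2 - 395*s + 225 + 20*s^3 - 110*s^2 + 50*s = c*(-10*s^2 + 74*s - 84) + 20*s^3 - 58*s^2 - 498*s + 756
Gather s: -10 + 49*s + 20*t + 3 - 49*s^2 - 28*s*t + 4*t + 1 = -49*s^2 + s*(49 - 28*t) + 24*t - 6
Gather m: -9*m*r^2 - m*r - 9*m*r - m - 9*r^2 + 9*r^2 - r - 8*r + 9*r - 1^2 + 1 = m*(-9*r^2 - 10*r - 1)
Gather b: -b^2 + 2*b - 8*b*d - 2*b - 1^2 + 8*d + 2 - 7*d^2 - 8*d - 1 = -b^2 - 8*b*d - 7*d^2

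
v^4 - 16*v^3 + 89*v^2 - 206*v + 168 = (v - 7)*(v - 4)*(v - 3)*(v - 2)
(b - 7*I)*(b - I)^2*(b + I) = b^4 - 8*I*b^3 - 6*b^2 - 8*I*b - 7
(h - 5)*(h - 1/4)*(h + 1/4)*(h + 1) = h^4 - 4*h^3 - 81*h^2/16 + h/4 + 5/16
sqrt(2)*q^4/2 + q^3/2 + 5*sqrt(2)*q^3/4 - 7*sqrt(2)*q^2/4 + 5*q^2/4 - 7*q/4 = q*(q - 1)*(q + 7/2)*(sqrt(2)*q/2 + 1/2)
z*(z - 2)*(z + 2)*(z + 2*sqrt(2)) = z^4 + 2*sqrt(2)*z^3 - 4*z^2 - 8*sqrt(2)*z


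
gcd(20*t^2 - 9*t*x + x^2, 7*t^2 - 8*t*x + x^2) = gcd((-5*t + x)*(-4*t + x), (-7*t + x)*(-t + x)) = 1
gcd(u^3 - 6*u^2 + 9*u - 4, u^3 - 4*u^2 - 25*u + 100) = u - 4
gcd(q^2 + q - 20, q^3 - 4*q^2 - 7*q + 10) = 1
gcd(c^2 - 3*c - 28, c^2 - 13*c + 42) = c - 7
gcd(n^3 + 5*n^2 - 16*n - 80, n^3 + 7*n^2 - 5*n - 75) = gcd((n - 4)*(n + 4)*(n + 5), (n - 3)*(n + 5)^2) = n + 5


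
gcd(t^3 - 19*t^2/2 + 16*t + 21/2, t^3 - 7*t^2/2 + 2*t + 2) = t + 1/2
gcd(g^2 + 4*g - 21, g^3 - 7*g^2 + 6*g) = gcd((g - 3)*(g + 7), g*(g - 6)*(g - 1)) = 1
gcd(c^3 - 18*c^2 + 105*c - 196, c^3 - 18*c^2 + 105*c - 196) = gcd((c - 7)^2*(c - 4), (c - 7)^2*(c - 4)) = c^3 - 18*c^2 + 105*c - 196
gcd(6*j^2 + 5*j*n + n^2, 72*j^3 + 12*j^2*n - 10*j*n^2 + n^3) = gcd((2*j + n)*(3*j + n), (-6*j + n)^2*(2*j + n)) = 2*j + n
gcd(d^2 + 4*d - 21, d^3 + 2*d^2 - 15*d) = d - 3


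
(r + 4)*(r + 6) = r^2 + 10*r + 24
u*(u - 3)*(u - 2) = u^3 - 5*u^2 + 6*u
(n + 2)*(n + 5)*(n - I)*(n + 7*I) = n^4 + 7*n^3 + 6*I*n^3 + 17*n^2 + 42*I*n^2 + 49*n + 60*I*n + 70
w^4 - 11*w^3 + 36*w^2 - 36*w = w*(w - 6)*(w - 3)*(w - 2)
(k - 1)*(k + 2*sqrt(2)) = k^2 - k + 2*sqrt(2)*k - 2*sqrt(2)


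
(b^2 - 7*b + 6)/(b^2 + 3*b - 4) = (b - 6)/(b + 4)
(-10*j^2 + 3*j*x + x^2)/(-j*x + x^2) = (10*j^2 - 3*j*x - x^2)/(x*(j - x))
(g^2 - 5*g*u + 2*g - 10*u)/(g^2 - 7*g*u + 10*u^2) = (-g - 2)/(-g + 2*u)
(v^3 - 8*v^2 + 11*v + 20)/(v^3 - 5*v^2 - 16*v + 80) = (v + 1)/(v + 4)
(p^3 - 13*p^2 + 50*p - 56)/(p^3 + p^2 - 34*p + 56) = (p - 7)/(p + 7)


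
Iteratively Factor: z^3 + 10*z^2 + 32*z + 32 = (z + 2)*(z^2 + 8*z + 16) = (z + 2)*(z + 4)*(z + 4)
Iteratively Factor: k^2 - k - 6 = (k + 2)*(k - 3)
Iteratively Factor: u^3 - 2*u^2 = (u)*(u^2 - 2*u) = u*(u - 2)*(u)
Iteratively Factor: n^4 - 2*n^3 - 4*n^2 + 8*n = (n - 2)*(n^3 - 4*n) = (n - 2)*(n + 2)*(n^2 - 2*n) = (n - 2)^2*(n + 2)*(n)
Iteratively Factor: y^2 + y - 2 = (y + 2)*(y - 1)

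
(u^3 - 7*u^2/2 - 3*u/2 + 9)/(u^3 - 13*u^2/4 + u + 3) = 2*(2*u^2 - 3*u - 9)/(4*u^2 - 5*u - 6)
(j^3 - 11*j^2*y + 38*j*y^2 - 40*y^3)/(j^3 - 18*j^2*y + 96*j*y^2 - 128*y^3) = (j^2 - 9*j*y + 20*y^2)/(j^2 - 16*j*y + 64*y^2)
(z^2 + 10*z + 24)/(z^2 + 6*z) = (z + 4)/z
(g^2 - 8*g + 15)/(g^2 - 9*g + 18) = (g - 5)/(g - 6)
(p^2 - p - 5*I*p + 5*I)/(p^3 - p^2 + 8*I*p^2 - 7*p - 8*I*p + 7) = (p - 5*I)/(p^2 + 8*I*p - 7)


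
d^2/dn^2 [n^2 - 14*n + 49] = 2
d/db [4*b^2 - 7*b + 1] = 8*b - 7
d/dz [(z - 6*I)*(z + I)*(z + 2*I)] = 3*z^2 - 6*I*z + 16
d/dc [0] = 0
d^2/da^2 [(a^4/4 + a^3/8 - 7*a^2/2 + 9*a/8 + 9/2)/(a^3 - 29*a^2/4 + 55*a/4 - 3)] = 10*(91*a^3 - 132*a^2 + 288*a - 364)/(64*a^6 - 816*a^5 + 3660*a^4 - 6545*a^3 + 3660*a^2 - 816*a + 64)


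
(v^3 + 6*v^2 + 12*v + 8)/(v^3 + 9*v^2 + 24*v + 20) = (v + 2)/(v + 5)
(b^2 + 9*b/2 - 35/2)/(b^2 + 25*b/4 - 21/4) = 2*(2*b - 5)/(4*b - 3)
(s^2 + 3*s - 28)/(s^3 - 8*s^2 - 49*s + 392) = (s - 4)/(s^2 - 15*s + 56)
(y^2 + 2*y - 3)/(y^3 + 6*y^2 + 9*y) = (y - 1)/(y*(y + 3))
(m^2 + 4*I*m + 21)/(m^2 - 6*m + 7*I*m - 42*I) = (m - 3*I)/(m - 6)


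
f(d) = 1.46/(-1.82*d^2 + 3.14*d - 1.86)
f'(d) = 1.46*(3.64*d - 3.14)/(-1.82*d^2 + 3.14*d - 1.86)^2 = (5.3144*d - 4.5844)/(1.82*d^2 - 3.14*d + 1.86)^2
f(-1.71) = -0.12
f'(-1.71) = -0.09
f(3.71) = -0.10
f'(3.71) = 0.06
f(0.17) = -1.06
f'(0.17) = -1.94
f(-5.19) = -0.02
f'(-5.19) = -0.01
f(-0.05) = -0.72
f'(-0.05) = -1.19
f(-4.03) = -0.03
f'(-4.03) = -0.01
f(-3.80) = -0.04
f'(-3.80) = -0.02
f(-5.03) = -0.02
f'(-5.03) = -0.01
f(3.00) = -0.17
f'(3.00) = 0.15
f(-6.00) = -0.02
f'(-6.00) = -0.00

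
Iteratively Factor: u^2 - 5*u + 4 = (u - 4)*(u - 1)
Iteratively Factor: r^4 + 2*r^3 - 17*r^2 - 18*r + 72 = (r - 2)*(r^3 + 4*r^2 - 9*r - 36) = (r - 2)*(r + 4)*(r^2 - 9) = (r - 3)*(r - 2)*(r + 4)*(r + 3)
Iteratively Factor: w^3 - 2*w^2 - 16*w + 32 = (w - 2)*(w^2 - 16) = (w - 4)*(w - 2)*(w + 4)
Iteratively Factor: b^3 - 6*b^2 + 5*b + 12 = (b - 3)*(b^2 - 3*b - 4) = (b - 3)*(b + 1)*(b - 4)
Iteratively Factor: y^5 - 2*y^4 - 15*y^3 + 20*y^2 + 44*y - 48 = (y + 2)*(y^4 - 4*y^3 - 7*y^2 + 34*y - 24) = (y - 2)*(y + 2)*(y^3 - 2*y^2 - 11*y + 12) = (y - 2)*(y + 2)*(y + 3)*(y^2 - 5*y + 4) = (y - 2)*(y - 1)*(y + 2)*(y + 3)*(y - 4)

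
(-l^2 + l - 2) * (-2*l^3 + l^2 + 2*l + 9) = 2*l^5 - 3*l^4 + 3*l^3 - 9*l^2 + 5*l - 18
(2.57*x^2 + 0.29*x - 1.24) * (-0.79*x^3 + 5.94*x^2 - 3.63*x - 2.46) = -2.0303*x^5 + 15.0367*x^4 - 6.6269*x^3 - 14.7405*x^2 + 3.7878*x + 3.0504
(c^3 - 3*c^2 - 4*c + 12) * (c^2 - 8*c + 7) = c^5 - 11*c^4 + 27*c^3 + 23*c^2 - 124*c + 84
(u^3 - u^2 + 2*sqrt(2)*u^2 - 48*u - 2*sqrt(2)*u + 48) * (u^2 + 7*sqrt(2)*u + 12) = u^5 - u^4 + 9*sqrt(2)*u^4 - 9*sqrt(2)*u^3 - 8*u^3 - 312*sqrt(2)*u^2 + 8*u^2 - 576*u + 312*sqrt(2)*u + 576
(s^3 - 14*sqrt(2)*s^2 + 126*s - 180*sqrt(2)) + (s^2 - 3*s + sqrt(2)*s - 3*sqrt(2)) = s^3 - 14*sqrt(2)*s^2 + s^2 + sqrt(2)*s + 123*s - 183*sqrt(2)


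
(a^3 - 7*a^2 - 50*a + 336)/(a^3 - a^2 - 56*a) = (a - 6)/a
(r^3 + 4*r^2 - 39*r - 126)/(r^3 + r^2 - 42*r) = (r + 3)/r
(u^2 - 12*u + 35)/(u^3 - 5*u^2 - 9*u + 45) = (u - 7)/(u^2 - 9)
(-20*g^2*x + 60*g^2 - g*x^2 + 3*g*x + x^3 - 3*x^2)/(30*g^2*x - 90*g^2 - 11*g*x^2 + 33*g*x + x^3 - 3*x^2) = (4*g + x)/(-6*g + x)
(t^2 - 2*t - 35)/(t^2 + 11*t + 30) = (t - 7)/(t + 6)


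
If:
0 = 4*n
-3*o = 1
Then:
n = 0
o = -1/3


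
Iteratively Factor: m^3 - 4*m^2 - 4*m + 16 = (m - 4)*(m^2 - 4) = (m - 4)*(m + 2)*(m - 2)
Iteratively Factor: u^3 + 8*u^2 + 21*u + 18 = (u + 3)*(u^2 + 5*u + 6) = (u + 2)*(u + 3)*(u + 3)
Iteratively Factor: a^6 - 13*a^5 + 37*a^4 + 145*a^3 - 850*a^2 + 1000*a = (a - 5)*(a^5 - 8*a^4 - 3*a^3 + 130*a^2 - 200*a) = (a - 5)*(a + 4)*(a^4 - 12*a^3 + 45*a^2 - 50*a) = (a - 5)^2*(a + 4)*(a^3 - 7*a^2 + 10*a) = (a - 5)^2*(a - 2)*(a + 4)*(a^2 - 5*a) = a*(a - 5)^2*(a - 2)*(a + 4)*(a - 5)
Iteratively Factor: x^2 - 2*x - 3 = (x + 1)*(x - 3)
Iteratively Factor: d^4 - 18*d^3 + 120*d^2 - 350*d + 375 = (d - 5)*(d^3 - 13*d^2 + 55*d - 75) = (d - 5)^2*(d^2 - 8*d + 15) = (d - 5)^2*(d - 3)*(d - 5)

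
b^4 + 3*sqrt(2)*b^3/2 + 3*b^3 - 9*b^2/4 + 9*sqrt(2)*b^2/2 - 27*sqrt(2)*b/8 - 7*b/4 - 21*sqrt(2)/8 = (b - 1)*(b + 1/2)*(b + 7/2)*(b + 3*sqrt(2)/2)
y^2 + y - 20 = (y - 4)*(y + 5)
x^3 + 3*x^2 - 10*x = x*(x - 2)*(x + 5)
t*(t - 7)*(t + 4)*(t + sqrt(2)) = t^4 - 3*t^3 + sqrt(2)*t^3 - 28*t^2 - 3*sqrt(2)*t^2 - 28*sqrt(2)*t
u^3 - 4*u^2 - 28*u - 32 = (u - 8)*(u + 2)^2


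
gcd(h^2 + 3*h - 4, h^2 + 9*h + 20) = h + 4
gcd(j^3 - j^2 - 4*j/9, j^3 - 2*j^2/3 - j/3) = j^2 + j/3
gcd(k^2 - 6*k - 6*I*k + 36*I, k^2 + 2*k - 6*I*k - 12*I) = k - 6*I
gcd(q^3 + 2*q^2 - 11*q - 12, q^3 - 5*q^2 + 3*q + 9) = q^2 - 2*q - 3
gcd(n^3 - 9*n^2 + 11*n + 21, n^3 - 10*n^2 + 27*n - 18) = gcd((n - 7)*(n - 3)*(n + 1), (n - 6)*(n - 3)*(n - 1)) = n - 3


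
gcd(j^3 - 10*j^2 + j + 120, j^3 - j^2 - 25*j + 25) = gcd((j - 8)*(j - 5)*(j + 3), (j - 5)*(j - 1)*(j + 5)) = j - 5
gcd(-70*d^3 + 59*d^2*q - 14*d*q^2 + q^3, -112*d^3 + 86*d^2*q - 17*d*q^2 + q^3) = 14*d^2 - 9*d*q + q^2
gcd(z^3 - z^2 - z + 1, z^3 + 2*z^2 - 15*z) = 1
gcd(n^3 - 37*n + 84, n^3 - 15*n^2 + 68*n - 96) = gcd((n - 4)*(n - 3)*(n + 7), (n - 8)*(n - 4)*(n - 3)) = n^2 - 7*n + 12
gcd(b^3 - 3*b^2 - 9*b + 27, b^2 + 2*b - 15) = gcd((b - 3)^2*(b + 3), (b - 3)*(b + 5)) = b - 3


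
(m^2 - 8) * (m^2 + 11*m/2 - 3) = m^4 + 11*m^3/2 - 11*m^2 - 44*m + 24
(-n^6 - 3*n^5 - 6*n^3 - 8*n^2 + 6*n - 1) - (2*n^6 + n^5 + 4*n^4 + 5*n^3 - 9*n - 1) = -3*n^6 - 4*n^5 - 4*n^4 - 11*n^3 - 8*n^2 + 15*n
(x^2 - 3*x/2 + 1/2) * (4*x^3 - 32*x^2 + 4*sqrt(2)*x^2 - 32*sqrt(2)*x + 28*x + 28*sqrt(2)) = 4*x^5 - 38*x^4 + 4*sqrt(2)*x^4 - 38*sqrt(2)*x^3 + 78*x^3 - 58*x^2 + 78*sqrt(2)*x^2 - 58*sqrt(2)*x + 14*x + 14*sqrt(2)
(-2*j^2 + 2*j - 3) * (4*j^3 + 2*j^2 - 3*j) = -8*j^5 + 4*j^4 - 2*j^3 - 12*j^2 + 9*j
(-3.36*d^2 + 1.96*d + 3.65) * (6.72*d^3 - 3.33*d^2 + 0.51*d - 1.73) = -22.5792*d^5 + 24.36*d^4 + 16.2876*d^3 - 5.3421*d^2 - 1.5293*d - 6.3145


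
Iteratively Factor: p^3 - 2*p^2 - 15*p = (p)*(p^2 - 2*p - 15) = p*(p + 3)*(p - 5)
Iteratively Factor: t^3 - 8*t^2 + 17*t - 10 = (t - 2)*(t^2 - 6*t + 5) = (t - 2)*(t - 1)*(t - 5)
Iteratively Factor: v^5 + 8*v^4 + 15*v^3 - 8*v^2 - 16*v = (v + 4)*(v^4 + 4*v^3 - v^2 - 4*v) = v*(v + 4)*(v^3 + 4*v^2 - v - 4) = v*(v + 4)^2*(v^2 - 1) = v*(v + 1)*(v + 4)^2*(v - 1)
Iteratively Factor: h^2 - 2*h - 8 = (h - 4)*(h + 2)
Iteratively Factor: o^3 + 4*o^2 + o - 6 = (o + 2)*(o^2 + 2*o - 3) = (o + 2)*(o + 3)*(o - 1)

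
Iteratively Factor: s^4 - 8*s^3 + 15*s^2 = (s - 5)*(s^3 - 3*s^2) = (s - 5)*(s - 3)*(s^2) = s*(s - 5)*(s - 3)*(s)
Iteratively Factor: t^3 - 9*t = (t + 3)*(t^2 - 3*t) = t*(t + 3)*(t - 3)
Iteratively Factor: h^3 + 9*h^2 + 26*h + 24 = (h + 3)*(h^2 + 6*h + 8) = (h + 3)*(h + 4)*(h + 2)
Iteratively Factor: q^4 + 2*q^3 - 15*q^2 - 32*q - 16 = (q + 4)*(q^3 - 2*q^2 - 7*q - 4) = (q + 1)*(q + 4)*(q^2 - 3*q - 4) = (q - 4)*(q + 1)*(q + 4)*(q + 1)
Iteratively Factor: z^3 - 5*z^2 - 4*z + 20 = (z - 5)*(z^2 - 4) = (z - 5)*(z - 2)*(z + 2)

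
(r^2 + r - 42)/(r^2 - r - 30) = (r + 7)/(r + 5)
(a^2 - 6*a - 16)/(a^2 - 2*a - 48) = (a + 2)/(a + 6)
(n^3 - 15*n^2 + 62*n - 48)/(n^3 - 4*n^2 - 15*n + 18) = (n - 8)/(n + 3)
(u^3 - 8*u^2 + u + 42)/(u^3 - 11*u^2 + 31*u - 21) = (u + 2)/(u - 1)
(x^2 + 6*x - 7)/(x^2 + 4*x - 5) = (x + 7)/(x + 5)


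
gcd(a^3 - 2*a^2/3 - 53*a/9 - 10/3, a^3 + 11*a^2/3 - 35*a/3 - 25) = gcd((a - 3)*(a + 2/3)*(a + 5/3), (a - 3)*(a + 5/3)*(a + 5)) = a^2 - 4*a/3 - 5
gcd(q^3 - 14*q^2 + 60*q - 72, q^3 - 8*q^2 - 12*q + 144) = q^2 - 12*q + 36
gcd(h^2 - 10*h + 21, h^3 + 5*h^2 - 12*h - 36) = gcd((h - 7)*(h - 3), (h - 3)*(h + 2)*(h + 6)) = h - 3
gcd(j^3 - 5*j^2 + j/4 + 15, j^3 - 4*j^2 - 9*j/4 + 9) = j^2 - 5*j/2 - 6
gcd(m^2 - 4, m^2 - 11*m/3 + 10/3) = m - 2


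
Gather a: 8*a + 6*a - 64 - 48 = 14*a - 112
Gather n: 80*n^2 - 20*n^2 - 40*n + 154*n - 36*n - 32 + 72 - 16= 60*n^2 + 78*n + 24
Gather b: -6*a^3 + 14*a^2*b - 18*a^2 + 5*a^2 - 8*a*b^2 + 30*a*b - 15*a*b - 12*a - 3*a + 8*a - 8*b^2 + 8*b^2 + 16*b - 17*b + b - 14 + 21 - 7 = -6*a^3 - 13*a^2 - 8*a*b^2 - 7*a + b*(14*a^2 + 15*a)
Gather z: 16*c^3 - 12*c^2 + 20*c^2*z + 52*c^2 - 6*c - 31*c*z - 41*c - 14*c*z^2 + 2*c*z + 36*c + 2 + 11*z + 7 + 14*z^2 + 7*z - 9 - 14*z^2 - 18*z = 16*c^3 + 40*c^2 - 14*c*z^2 - 11*c + z*(20*c^2 - 29*c)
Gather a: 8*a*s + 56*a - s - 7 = a*(8*s + 56) - s - 7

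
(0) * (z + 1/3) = 0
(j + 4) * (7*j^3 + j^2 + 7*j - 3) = 7*j^4 + 29*j^3 + 11*j^2 + 25*j - 12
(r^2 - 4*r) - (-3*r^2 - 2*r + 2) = 4*r^2 - 2*r - 2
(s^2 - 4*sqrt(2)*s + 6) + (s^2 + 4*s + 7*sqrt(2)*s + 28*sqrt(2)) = 2*s^2 + 4*s + 3*sqrt(2)*s + 6 + 28*sqrt(2)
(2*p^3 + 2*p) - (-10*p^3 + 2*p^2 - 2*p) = 12*p^3 - 2*p^2 + 4*p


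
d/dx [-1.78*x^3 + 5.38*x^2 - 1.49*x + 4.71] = -5.34*x^2 + 10.76*x - 1.49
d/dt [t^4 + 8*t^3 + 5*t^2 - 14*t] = 4*t^3 + 24*t^2 + 10*t - 14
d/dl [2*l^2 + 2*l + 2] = 4*l + 2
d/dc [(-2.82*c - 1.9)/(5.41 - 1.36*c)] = (96.515482 - 24.262672*c)/(1.36*c - 5.41)^3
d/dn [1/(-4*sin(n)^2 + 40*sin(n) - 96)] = (sin(n) - 5)*cos(n)/(2*(sin(n)^2 - 10*sin(n) + 24)^2)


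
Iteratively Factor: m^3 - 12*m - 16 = (m - 4)*(m^2 + 4*m + 4) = (m - 4)*(m + 2)*(m + 2)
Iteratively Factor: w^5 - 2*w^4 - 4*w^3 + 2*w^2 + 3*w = (w)*(w^4 - 2*w^3 - 4*w^2 + 2*w + 3) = w*(w + 1)*(w^3 - 3*w^2 - w + 3) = w*(w - 1)*(w + 1)*(w^2 - 2*w - 3) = w*(w - 3)*(w - 1)*(w + 1)*(w + 1)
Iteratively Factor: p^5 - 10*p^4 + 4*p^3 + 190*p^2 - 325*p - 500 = (p + 1)*(p^4 - 11*p^3 + 15*p^2 + 175*p - 500) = (p - 5)*(p + 1)*(p^3 - 6*p^2 - 15*p + 100) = (p - 5)^2*(p + 1)*(p^2 - p - 20) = (p - 5)^2*(p + 1)*(p + 4)*(p - 5)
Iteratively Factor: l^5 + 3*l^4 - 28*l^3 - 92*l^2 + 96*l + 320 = (l - 2)*(l^4 + 5*l^3 - 18*l^2 - 128*l - 160) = (l - 2)*(l + 4)*(l^3 + l^2 - 22*l - 40) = (l - 2)*(l + 4)^2*(l^2 - 3*l - 10) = (l - 5)*(l - 2)*(l + 4)^2*(l + 2)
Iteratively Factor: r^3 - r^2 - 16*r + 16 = (r - 4)*(r^2 + 3*r - 4) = (r - 4)*(r + 4)*(r - 1)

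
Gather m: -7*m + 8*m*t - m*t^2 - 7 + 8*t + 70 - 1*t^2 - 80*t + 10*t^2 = m*(-t^2 + 8*t - 7) + 9*t^2 - 72*t + 63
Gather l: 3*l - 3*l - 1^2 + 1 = 0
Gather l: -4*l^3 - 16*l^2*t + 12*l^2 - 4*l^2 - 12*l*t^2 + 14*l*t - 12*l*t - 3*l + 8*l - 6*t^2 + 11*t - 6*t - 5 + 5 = -4*l^3 + l^2*(8 - 16*t) + l*(-12*t^2 + 2*t + 5) - 6*t^2 + 5*t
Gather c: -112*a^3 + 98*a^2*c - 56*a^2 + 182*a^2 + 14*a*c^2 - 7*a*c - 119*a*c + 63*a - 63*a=-112*a^3 + 126*a^2 + 14*a*c^2 + c*(98*a^2 - 126*a)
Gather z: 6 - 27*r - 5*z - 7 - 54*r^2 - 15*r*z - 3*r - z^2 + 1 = -54*r^2 - 30*r - z^2 + z*(-15*r - 5)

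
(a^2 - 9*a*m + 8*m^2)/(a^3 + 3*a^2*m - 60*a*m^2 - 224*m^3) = (a - m)/(a^2 + 11*a*m + 28*m^2)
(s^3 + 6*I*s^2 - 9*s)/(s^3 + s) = (s^2 + 6*I*s - 9)/(s^2 + 1)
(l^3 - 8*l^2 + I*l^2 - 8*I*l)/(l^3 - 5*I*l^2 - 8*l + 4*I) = l*(l^2 + l*(-8 + I) - 8*I)/(l^3 - 5*I*l^2 - 8*l + 4*I)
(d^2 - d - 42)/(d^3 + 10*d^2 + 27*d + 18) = (d - 7)/(d^2 + 4*d + 3)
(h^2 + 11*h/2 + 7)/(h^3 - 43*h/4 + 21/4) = 2*(h + 2)/(2*h^2 - 7*h + 3)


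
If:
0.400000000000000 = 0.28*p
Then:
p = 1.43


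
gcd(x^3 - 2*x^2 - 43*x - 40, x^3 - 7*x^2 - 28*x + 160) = x^2 - 3*x - 40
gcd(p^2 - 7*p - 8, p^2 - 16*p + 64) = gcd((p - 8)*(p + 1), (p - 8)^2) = p - 8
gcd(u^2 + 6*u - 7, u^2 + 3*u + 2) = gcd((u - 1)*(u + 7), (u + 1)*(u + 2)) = 1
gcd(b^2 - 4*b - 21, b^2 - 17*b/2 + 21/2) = b - 7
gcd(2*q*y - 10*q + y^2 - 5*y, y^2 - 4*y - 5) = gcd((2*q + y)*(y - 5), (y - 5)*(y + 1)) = y - 5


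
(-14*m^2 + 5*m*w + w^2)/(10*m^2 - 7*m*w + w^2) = (7*m + w)/(-5*m + w)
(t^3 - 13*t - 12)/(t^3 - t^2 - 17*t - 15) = (t - 4)/(t - 5)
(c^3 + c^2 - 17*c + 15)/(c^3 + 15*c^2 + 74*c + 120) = (c^2 - 4*c + 3)/(c^2 + 10*c + 24)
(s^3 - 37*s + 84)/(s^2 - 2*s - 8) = (s^2 + 4*s - 21)/(s + 2)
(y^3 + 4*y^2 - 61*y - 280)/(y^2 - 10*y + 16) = (y^2 + 12*y + 35)/(y - 2)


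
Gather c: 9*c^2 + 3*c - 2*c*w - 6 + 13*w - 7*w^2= 9*c^2 + c*(3 - 2*w) - 7*w^2 + 13*w - 6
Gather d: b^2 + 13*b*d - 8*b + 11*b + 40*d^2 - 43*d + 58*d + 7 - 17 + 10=b^2 + 3*b + 40*d^2 + d*(13*b + 15)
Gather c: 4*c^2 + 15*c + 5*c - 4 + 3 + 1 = 4*c^2 + 20*c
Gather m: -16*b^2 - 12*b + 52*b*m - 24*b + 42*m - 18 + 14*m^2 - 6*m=-16*b^2 - 36*b + 14*m^2 + m*(52*b + 36) - 18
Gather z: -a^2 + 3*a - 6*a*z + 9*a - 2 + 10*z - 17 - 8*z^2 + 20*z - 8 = -a^2 + 12*a - 8*z^2 + z*(30 - 6*a) - 27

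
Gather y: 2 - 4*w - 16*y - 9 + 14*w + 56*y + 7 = 10*w + 40*y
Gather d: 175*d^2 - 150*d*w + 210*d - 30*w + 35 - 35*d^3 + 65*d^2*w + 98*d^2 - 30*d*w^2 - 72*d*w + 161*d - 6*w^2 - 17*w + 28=-35*d^3 + d^2*(65*w + 273) + d*(-30*w^2 - 222*w + 371) - 6*w^2 - 47*w + 63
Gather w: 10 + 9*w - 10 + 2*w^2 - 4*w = 2*w^2 + 5*w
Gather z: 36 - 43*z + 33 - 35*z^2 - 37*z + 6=-35*z^2 - 80*z + 75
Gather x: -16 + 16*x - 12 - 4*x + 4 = 12*x - 24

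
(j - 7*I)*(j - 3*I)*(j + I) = j^3 - 9*I*j^2 - 11*j - 21*I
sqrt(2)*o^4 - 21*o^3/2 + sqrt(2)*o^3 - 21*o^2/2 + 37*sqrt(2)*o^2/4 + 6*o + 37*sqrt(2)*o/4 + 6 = (o + 1)*(o - 4*sqrt(2))*(o - 3*sqrt(2)/2)*(sqrt(2)*o + 1/2)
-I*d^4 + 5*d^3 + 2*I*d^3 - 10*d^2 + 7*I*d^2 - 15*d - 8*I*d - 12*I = (d - 3)*(d + I)*(d + 4*I)*(-I*d - I)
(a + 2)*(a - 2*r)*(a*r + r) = a^3*r - 2*a^2*r^2 + 3*a^2*r - 6*a*r^2 + 2*a*r - 4*r^2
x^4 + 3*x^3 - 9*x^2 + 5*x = x*(x - 1)^2*(x + 5)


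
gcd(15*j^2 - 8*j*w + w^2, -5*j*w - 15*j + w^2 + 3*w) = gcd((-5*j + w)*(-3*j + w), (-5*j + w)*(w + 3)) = -5*j + w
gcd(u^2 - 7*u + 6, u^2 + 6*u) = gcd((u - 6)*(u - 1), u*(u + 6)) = 1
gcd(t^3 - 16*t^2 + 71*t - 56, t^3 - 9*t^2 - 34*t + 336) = t^2 - 15*t + 56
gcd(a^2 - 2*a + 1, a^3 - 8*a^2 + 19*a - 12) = a - 1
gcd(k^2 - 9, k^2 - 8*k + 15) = k - 3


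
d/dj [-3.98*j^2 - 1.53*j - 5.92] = -7.96*j - 1.53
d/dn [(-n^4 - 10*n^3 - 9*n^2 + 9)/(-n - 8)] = (3*n^4 + 52*n^3 + 249*n^2 + 144*n + 9)/(n^2 + 16*n + 64)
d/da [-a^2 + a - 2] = 1 - 2*a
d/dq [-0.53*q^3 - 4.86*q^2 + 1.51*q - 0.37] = -1.59*q^2 - 9.72*q + 1.51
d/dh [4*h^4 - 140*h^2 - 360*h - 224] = 16*h^3 - 280*h - 360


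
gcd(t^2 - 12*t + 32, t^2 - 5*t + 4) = t - 4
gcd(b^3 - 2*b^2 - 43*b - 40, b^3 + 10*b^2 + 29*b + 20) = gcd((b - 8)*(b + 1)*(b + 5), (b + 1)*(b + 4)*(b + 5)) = b^2 + 6*b + 5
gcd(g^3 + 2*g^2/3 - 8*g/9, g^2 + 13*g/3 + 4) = g + 4/3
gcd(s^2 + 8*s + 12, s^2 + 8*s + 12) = s^2 + 8*s + 12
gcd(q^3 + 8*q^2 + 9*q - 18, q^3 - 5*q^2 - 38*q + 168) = q + 6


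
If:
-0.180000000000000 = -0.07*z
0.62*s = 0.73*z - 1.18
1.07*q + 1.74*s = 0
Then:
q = -1.83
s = 1.12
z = 2.57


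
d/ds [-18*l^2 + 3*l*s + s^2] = 3*l + 2*s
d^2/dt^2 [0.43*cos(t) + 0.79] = -0.43*cos(t)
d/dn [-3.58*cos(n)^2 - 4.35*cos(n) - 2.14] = (7.16*cos(n) + 4.35)*sin(n)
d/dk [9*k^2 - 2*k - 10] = 18*k - 2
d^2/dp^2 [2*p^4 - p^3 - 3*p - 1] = 6*p*(4*p - 1)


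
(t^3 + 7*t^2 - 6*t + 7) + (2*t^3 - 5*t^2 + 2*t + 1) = 3*t^3 + 2*t^2 - 4*t + 8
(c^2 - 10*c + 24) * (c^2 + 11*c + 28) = c^4 + c^3 - 58*c^2 - 16*c + 672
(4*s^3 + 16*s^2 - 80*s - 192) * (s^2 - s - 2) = 4*s^5 + 12*s^4 - 104*s^3 - 144*s^2 + 352*s + 384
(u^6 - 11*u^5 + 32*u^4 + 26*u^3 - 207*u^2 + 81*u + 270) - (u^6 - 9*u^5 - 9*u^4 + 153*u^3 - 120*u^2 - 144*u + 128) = -2*u^5 + 41*u^4 - 127*u^3 - 87*u^2 + 225*u + 142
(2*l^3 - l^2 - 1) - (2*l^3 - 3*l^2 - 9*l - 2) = 2*l^2 + 9*l + 1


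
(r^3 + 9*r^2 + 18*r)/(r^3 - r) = (r^2 + 9*r + 18)/(r^2 - 1)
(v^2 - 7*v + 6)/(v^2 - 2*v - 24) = (v - 1)/(v + 4)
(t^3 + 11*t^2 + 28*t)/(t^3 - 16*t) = (t + 7)/(t - 4)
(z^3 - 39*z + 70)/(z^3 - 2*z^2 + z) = (z^3 - 39*z + 70)/(z*(z^2 - 2*z + 1))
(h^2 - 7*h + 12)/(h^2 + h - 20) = (h - 3)/(h + 5)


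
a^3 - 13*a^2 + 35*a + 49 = (a - 7)^2*(a + 1)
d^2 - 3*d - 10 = (d - 5)*(d + 2)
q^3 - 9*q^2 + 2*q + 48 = (q - 8)*(q - 3)*(q + 2)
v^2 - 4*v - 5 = (v - 5)*(v + 1)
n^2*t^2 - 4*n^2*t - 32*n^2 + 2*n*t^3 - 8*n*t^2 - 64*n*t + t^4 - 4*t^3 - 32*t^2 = (n + t)^2*(t - 8)*(t + 4)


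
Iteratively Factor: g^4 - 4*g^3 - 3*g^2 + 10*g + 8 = (g - 4)*(g^3 - 3*g - 2) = (g - 4)*(g - 2)*(g^2 + 2*g + 1) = (g - 4)*(g - 2)*(g + 1)*(g + 1)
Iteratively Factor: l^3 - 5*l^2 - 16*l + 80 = (l - 4)*(l^2 - l - 20) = (l - 4)*(l + 4)*(l - 5)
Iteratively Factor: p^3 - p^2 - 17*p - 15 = (p - 5)*(p^2 + 4*p + 3) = (p - 5)*(p + 3)*(p + 1)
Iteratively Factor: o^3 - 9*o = (o)*(o^2 - 9) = o*(o + 3)*(o - 3)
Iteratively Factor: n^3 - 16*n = (n - 4)*(n^2 + 4*n) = n*(n - 4)*(n + 4)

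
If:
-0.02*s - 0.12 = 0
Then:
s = -6.00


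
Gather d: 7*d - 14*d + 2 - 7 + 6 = 1 - 7*d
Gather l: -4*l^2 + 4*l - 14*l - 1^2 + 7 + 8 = -4*l^2 - 10*l + 14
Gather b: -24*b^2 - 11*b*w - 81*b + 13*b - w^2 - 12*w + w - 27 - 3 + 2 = -24*b^2 + b*(-11*w - 68) - w^2 - 11*w - 28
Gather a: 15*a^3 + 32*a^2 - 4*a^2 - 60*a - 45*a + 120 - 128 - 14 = 15*a^3 + 28*a^2 - 105*a - 22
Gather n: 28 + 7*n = 7*n + 28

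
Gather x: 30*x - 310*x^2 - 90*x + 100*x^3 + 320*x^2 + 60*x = 100*x^3 + 10*x^2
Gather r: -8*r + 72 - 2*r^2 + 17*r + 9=-2*r^2 + 9*r + 81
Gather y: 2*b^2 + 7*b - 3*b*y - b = 2*b^2 - 3*b*y + 6*b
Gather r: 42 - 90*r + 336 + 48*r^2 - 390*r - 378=48*r^2 - 480*r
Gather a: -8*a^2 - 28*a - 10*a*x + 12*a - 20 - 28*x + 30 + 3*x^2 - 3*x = -8*a^2 + a*(-10*x - 16) + 3*x^2 - 31*x + 10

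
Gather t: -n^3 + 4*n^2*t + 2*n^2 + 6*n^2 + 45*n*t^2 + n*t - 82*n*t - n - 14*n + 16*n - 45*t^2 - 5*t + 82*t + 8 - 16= -n^3 + 8*n^2 + n + t^2*(45*n - 45) + t*(4*n^2 - 81*n + 77) - 8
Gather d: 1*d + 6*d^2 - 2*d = 6*d^2 - d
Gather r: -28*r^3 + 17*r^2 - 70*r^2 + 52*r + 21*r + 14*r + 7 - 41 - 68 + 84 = -28*r^3 - 53*r^2 + 87*r - 18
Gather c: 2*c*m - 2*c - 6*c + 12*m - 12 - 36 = c*(2*m - 8) + 12*m - 48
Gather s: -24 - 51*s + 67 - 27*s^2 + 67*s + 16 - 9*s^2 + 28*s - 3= -36*s^2 + 44*s + 56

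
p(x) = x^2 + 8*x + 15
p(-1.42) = 5.66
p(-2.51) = 1.22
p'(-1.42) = 5.16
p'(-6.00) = -4.00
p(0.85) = 22.52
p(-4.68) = -0.54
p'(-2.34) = 3.32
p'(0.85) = 9.70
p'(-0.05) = 7.90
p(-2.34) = 1.76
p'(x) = 2*x + 8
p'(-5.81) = -3.62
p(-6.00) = 3.00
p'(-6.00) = -4.00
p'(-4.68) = -1.36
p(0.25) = 17.06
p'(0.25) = 8.50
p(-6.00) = 3.00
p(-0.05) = 14.60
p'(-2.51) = 2.98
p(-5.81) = 2.28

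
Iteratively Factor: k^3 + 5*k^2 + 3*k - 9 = (k + 3)*(k^2 + 2*k - 3) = (k - 1)*(k + 3)*(k + 3)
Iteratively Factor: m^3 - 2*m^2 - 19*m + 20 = (m + 4)*(m^2 - 6*m + 5) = (m - 5)*(m + 4)*(m - 1)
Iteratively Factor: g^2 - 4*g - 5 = (g + 1)*(g - 5)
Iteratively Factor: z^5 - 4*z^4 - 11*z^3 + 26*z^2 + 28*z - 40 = (z - 2)*(z^4 - 2*z^3 - 15*z^2 - 4*z + 20) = (z - 2)*(z + 2)*(z^3 - 4*z^2 - 7*z + 10) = (z - 5)*(z - 2)*(z + 2)*(z^2 + z - 2) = (z - 5)*(z - 2)*(z + 2)^2*(z - 1)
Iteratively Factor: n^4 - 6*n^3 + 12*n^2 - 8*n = (n)*(n^3 - 6*n^2 + 12*n - 8) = n*(n - 2)*(n^2 - 4*n + 4) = n*(n - 2)^2*(n - 2)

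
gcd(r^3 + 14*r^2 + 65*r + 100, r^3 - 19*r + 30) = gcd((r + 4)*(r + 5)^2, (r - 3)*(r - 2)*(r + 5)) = r + 5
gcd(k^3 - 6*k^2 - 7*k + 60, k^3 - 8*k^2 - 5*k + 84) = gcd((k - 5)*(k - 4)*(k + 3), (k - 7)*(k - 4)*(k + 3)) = k^2 - k - 12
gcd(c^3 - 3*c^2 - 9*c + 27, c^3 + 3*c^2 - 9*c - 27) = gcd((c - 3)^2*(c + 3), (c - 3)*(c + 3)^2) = c^2 - 9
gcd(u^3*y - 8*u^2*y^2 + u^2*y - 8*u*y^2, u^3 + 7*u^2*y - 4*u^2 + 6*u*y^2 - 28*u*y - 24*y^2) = 1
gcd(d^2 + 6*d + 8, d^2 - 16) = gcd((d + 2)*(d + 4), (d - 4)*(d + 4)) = d + 4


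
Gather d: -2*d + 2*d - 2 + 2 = 0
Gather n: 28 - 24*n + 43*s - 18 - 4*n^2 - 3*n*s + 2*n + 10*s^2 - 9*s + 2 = -4*n^2 + n*(-3*s - 22) + 10*s^2 + 34*s + 12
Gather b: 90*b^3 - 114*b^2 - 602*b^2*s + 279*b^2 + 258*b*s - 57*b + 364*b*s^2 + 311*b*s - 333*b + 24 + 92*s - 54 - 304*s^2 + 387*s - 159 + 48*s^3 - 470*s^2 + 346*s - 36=90*b^3 + b^2*(165 - 602*s) + b*(364*s^2 + 569*s - 390) + 48*s^3 - 774*s^2 + 825*s - 225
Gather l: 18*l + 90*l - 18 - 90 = 108*l - 108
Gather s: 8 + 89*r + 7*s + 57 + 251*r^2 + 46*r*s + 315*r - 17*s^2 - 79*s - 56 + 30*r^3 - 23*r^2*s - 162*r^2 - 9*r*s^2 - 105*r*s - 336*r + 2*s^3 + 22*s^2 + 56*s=30*r^3 + 89*r^2 + 68*r + 2*s^3 + s^2*(5 - 9*r) + s*(-23*r^2 - 59*r - 16) + 9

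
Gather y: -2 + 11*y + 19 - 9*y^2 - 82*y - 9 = -9*y^2 - 71*y + 8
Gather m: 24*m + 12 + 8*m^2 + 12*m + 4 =8*m^2 + 36*m + 16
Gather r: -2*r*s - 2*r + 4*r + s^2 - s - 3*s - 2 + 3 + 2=r*(2 - 2*s) + s^2 - 4*s + 3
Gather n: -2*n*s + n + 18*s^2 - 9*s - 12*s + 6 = n*(1 - 2*s) + 18*s^2 - 21*s + 6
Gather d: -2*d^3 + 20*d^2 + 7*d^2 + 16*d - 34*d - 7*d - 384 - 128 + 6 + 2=-2*d^3 + 27*d^2 - 25*d - 504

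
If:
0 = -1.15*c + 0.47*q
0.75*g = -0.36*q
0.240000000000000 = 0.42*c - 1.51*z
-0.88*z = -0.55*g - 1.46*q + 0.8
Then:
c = 0.25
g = -0.29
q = 0.60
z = -0.09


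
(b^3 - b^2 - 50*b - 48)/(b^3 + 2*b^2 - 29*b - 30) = (b - 8)/(b - 5)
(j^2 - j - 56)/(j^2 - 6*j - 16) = (j + 7)/(j + 2)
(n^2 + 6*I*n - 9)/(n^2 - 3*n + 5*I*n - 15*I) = (n^2 + 6*I*n - 9)/(n^2 + n*(-3 + 5*I) - 15*I)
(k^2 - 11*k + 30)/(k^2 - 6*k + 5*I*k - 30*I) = (k - 5)/(k + 5*I)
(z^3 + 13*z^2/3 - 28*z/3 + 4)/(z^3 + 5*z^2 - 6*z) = (z - 2/3)/z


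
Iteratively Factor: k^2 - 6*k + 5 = (k - 5)*(k - 1)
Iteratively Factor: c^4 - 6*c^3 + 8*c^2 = (c)*(c^3 - 6*c^2 + 8*c) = c*(c - 2)*(c^2 - 4*c) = c^2*(c - 2)*(c - 4)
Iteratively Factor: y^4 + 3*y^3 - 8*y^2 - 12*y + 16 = (y - 2)*(y^3 + 5*y^2 + 2*y - 8) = (y - 2)*(y - 1)*(y^2 + 6*y + 8) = (y - 2)*(y - 1)*(y + 2)*(y + 4)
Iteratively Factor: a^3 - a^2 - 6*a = (a + 2)*(a^2 - 3*a) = a*(a + 2)*(a - 3)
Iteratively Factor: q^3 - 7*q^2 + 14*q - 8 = (q - 1)*(q^2 - 6*q + 8) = (q - 2)*(q - 1)*(q - 4)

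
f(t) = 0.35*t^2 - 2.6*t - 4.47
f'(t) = 0.7*t - 2.6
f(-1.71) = 1.00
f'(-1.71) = -3.80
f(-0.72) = -2.42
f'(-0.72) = -3.10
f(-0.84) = -2.04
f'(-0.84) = -3.19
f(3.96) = -9.28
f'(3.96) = 0.17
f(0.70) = -6.12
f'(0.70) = -2.11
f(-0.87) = -1.94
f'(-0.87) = -3.21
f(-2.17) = 2.82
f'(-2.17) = -4.12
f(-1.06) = -1.32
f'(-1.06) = -3.34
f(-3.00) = 6.48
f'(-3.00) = -4.70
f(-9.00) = 47.28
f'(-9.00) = -8.90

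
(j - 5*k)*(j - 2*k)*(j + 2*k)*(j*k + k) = j^4*k - 5*j^3*k^2 + j^3*k - 4*j^2*k^3 - 5*j^2*k^2 + 20*j*k^4 - 4*j*k^3 + 20*k^4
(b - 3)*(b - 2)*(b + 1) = b^3 - 4*b^2 + b + 6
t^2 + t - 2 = (t - 1)*(t + 2)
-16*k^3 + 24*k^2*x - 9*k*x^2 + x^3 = (-4*k + x)^2*(-k + x)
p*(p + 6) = p^2 + 6*p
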